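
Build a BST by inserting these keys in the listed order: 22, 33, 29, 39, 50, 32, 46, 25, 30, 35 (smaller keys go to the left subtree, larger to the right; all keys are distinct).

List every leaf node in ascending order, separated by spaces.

25 30 35 46

Insert 22: tree is empty, so 22 becomes the root.
Insert 33: 33 > 22 → go right. Place as right child of 22.
Insert 29: 29 > 22 → go right; 29 < 33 → go left. Place as left child of 33.
Insert 39: 39 > 22 → go right; 39 > 33 → go right. Place as right child of 33.
Insert 50: 50 > 22 → go right; 50 > 33 → go right; 50 > 39 → go right. Place as right child of 39.
Insert 32: 32 > 22 → go right; 32 < 33 → go left; 32 > 29 → go right. Place as right child of 29.
Insert 46: 46 > 22 → go right; 46 > 33 → go right; 46 > 39 → go right; 46 < 50 → go left. Place as left child of 50.
Insert 25: 25 > 22 → go right; 25 < 33 → go left; 25 < 29 → go left. Place as left child of 29.
Insert 30: 30 > 22 → go right; 30 < 33 → go left; 30 > 29 → go right; 30 < 32 → go left. Place as left child of 32.
Insert 35: 35 > 22 → go right; 35 > 33 → go right; 35 < 39 → go left. Place as left child of 39.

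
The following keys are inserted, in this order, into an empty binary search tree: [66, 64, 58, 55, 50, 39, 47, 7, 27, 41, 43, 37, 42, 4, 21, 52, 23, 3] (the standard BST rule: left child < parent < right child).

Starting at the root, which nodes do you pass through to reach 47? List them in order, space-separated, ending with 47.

Insert 66: tree is empty, so 66 becomes the root.
Insert 64: 64 < 66 → go left. Place as left child of 66.
Insert 58: 58 < 66 → go left; 58 < 64 → go left. Place as left child of 64.
Insert 55: 55 < 66 → go left; 55 < 64 → go left; 55 < 58 → go left. Place as left child of 58.
Insert 50: 50 < 66 → go left; 50 < 64 → go left; 50 < 58 → go left; 50 < 55 → go left. Place as left child of 55.
Insert 39: 39 < 66 → go left; 39 < 64 → go left; 39 < 58 → go left; 39 < 55 → go left; 39 < 50 → go left. Place as left child of 50.
Insert 47: 47 < 66 → go left; 47 < 64 → go left; 47 < 58 → go left; 47 < 55 → go left; 47 < 50 → go left; 47 > 39 → go right. Place as right child of 39.
Insert 7: 7 < 66 → go left; 7 < 64 → go left; 7 < 58 → go left; 7 < 55 → go left; 7 < 50 → go left; 7 < 39 → go left. Place as left child of 39.
Insert 27: 27 < 66 → go left; 27 < 64 → go left; 27 < 58 → go left; 27 < 55 → go left; 27 < 50 → go left; 27 < 39 → go left; 27 > 7 → go right. Place as right child of 7.
Insert 41: 41 < 66 → go left; 41 < 64 → go left; 41 < 58 → go left; 41 < 55 → go left; 41 < 50 → go left; 41 > 39 → go right; 41 < 47 → go left. Place as left child of 47.
Insert 43: 43 < 66 → go left; 43 < 64 → go left; 43 < 58 → go left; 43 < 55 → go left; 43 < 50 → go left; 43 > 39 → go right; 43 < 47 → go left; 43 > 41 → go right. Place as right child of 41.
Insert 37: 37 < 66 → go left; 37 < 64 → go left; 37 < 58 → go left; 37 < 55 → go left; 37 < 50 → go left; 37 < 39 → go left; 37 > 7 → go right; 37 > 27 → go right. Place as right child of 27.
Insert 42: 42 < 66 → go left; 42 < 64 → go left; 42 < 58 → go left; 42 < 55 → go left; 42 < 50 → go left; 42 > 39 → go right; 42 < 47 → go left; 42 > 41 → go right; 42 < 43 → go left. Place as left child of 43.
Insert 4: 4 < 66 → go left; 4 < 64 → go left; 4 < 58 → go left; 4 < 55 → go left; 4 < 50 → go left; 4 < 39 → go left; 4 < 7 → go left. Place as left child of 7.
Insert 21: 21 < 66 → go left; 21 < 64 → go left; 21 < 58 → go left; 21 < 55 → go left; 21 < 50 → go left; 21 < 39 → go left; 21 > 7 → go right; 21 < 27 → go left. Place as left child of 27.
Insert 52: 52 < 66 → go left; 52 < 64 → go left; 52 < 58 → go left; 52 < 55 → go left; 52 > 50 → go right. Place as right child of 50.
Insert 23: 23 < 66 → go left; 23 < 64 → go left; 23 < 58 → go left; 23 < 55 → go left; 23 < 50 → go left; 23 < 39 → go left; 23 > 7 → go right; 23 < 27 → go left; 23 > 21 → go right. Place as right child of 21.
Insert 3: 3 < 66 → go left; 3 < 64 → go left; 3 < 58 → go left; 3 < 55 → go left; 3 < 50 → go left; 3 < 39 → go left; 3 < 7 → go left; 3 < 4 → go left. Place as left child of 4.

66 64 58 55 50 39 47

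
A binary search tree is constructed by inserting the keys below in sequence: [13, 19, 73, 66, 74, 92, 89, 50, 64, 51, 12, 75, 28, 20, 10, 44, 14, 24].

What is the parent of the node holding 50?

Resulting structure (node: left, right):
  13: L=12, R=19
  19: L=14, R=73
  73: L=66, R=74
  66: L=50, R=–
  74: L=–, R=92
  92: L=89, R=–
  89: L=75, R=–
  50: L=28, R=64
  64: L=51, R=–
  51: L=–, R=–
  12: L=10, R=–
  75: L=–, R=–
  28: L=20, R=44
  20: L=–, R=24
  10: L=–, R=–
  44: L=–, R=–
  14: L=–, R=–
  24: L=–, R=–

66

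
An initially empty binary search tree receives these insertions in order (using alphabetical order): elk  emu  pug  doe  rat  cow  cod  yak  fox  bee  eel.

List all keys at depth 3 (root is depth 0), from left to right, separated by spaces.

Resulting structure (node: left, right):
  elk: L=doe, R=emu
  emu: L=–, R=pug
  pug: L=fox, R=rat
  doe: L=cow, R=eel
  rat: L=–, R=yak
  cow: L=cod, R=–
  cod: L=bee, R=–
  yak: L=–, R=–
  fox: L=–, R=–
  bee: L=–, R=–
  eel: L=–, R=–

cod fox rat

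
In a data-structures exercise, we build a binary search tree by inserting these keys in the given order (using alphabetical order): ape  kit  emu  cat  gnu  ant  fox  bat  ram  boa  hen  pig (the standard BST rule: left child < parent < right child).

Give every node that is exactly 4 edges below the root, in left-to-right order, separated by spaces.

Resulting structure (node: left, right):
  ape: L=ant, R=kit
  kit: L=emu, R=ram
  emu: L=cat, R=gnu
  cat: L=bat, R=–
  gnu: L=fox, R=hen
  ant: L=–, R=–
  fox: L=–, R=–
  bat: L=–, R=boa
  ram: L=pig, R=–
  boa: L=–, R=–
  hen: L=–, R=–
  pig: L=–, R=–

bat fox hen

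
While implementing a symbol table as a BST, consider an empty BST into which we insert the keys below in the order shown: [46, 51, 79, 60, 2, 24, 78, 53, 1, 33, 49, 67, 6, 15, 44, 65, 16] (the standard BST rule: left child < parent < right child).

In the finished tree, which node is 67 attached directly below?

46: root
51: right child of 46 (depth 1)
79: right child of 51 (depth 2)
60: left child of 79 (depth 3)
2: left child of 46 (depth 1)
24: right child of 2 (depth 2)
78: right child of 60 (depth 4)
53: left child of 60 (depth 4)
1: left child of 2 (depth 2)
33: right child of 24 (depth 3)
49: left child of 51 (depth 2)
67: left child of 78 (depth 5)
6: left child of 24 (depth 3)
15: right child of 6 (depth 4)
44: right child of 33 (depth 4)
65: left child of 67 (depth 6)
16: right child of 15 (depth 5)

78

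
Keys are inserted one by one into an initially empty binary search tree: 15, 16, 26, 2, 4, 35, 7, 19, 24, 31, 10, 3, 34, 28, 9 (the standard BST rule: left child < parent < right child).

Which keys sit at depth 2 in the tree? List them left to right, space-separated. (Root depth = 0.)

4 26

Insert 15: tree is empty, so 15 becomes the root.
Insert 16: 16 > 15 → go right. Place as right child of 15.
Insert 26: 26 > 15 → go right; 26 > 16 → go right. Place as right child of 16.
Insert 2: 2 < 15 → go left. Place as left child of 15.
Insert 4: 4 < 15 → go left; 4 > 2 → go right. Place as right child of 2.
Insert 35: 35 > 15 → go right; 35 > 16 → go right; 35 > 26 → go right. Place as right child of 26.
Insert 7: 7 < 15 → go left; 7 > 2 → go right; 7 > 4 → go right. Place as right child of 4.
Insert 19: 19 > 15 → go right; 19 > 16 → go right; 19 < 26 → go left. Place as left child of 26.
Insert 24: 24 > 15 → go right; 24 > 16 → go right; 24 < 26 → go left; 24 > 19 → go right. Place as right child of 19.
Insert 31: 31 > 15 → go right; 31 > 16 → go right; 31 > 26 → go right; 31 < 35 → go left. Place as left child of 35.
Insert 10: 10 < 15 → go left; 10 > 2 → go right; 10 > 4 → go right; 10 > 7 → go right. Place as right child of 7.
Insert 3: 3 < 15 → go left; 3 > 2 → go right; 3 < 4 → go left. Place as left child of 4.
Insert 34: 34 > 15 → go right; 34 > 16 → go right; 34 > 26 → go right; 34 < 35 → go left; 34 > 31 → go right. Place as right child of 31.
Insert 28: 28 > 15 → go right; 28 > 16 → go right; 28 > 26 → go right; 28 < 35 → go left; 28 < 31 → go left. Place as left child of 31.
Insert 9: 9 < 15 → go left; 9 > 2 → go right; 9 > 4 → go right; 9 > 7 → go right; 9 < 10 → go left. Place as left child of 10.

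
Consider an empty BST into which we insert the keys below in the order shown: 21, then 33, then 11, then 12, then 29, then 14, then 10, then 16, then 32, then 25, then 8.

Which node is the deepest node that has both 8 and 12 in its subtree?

Insert 21: tree is empty, so 21 becomes the root.
Insert 33: 33 > 21 → go right. Place as right child of 21.
Insert 11: 11 < 21 → go left. Place as left child of 21.
Insert 12: 12 < 21 → go left; 12 > 11 → go right. Place as right child of 11.
Insert 29: 29 > 21 → go right; 29 < 33 → go left. Place as left child of 33.
Insert 14: 14 < 21 → go left; 14 > 11 → go right; 14 > 12 → go right. Place as right child of 12.
Insert 10: 10 < 21 → go left; 10 < 11 → go left. Place as left child of 11.
Insert 16: 16 < 21 → go left; 16 > 11 → go right; 16 > 12 → go right; 16 > 14 → go right. Place as right child of 14.
Insert 32: 32 > 21 → go right; 32 < 33 → go left; 32 > 29 → go right. Place as right child of 29.
Insert 25: 25 > 21 → go right; 25 < 33 → go left; 25 < 29 → go left. Place as left child of 29.
Insert 8: 8 < 21 → go left; 8 < 11 → go left; 8 < 10 → go left. Place as left child of 10.

Path to 8: 21 → 11 → 10 → 8
Path to 12: 21 → 11 → 12
The paths share a prefix ending at 11, then split left and right.

11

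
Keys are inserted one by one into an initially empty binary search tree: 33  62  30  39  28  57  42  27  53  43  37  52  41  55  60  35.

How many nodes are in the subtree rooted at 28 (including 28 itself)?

2

33: root
62: right child of 33 (depth 1)
30: left child of 33 (depth 1)
39: left child of 62 (depth 2)
28: left child of 30 (depth 2)
57: right child of 39 (depth 3)
42: left child of 57 (depth 4)
27: left child of 28 (depth 3)
53: right child of 42 (depth 5)
43: left child of 53 (depth 6)
37: left child of 39 (depth 3)
52: right child of 43 (depth 7)
41: left child of 42 (depth 5)
55: right child of 53 (depth 6)
60: right child of 57 (depth 4)
35: left child of 37 (depth 4)

Subtree rooted at 28 contains: 28, 27 — 2 nodes.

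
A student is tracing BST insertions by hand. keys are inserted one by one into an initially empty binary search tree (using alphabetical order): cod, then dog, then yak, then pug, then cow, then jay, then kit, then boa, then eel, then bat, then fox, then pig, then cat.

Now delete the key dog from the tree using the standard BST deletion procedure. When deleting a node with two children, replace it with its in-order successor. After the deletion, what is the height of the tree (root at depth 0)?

6

Insert cod: tree is empty, so cod becomes the root.
Insert dog: dog > cod → go right. Place as right child of cod.
Insert yak: yak > cod → go right; yak > dog → go right. Place as right child of dog.
Insert pug: pug > cod → go right; pug > dog → go right; pug < yak → go left. Place as left child of yak.
Insert cow: cow > cod → go right; cow < dog → go left. Place as left child of dog.
Insert jay: jay > cod → go right; jay > dog → go right; jay < yak → go left; jay < pug → go left. Place as left child of pug.
Insert kit: kit > cod → go right; kit > dog → go right; kit < yak → go left; kit < pug → go left; kit > jay → go right. Place as right child of jay.
Insert boa: boa < cod → go left. Place as left child of cod.
Insert eel: eel > cod → go right; eel > dog → go right; eel < yak → go left; eel < pug → go left; eel < jay → go left. Place as left child of jay.
Insert bat: bat < cod → go left; bat < boa → go left. Place as left child of boa.
Insert fox: fox > cod → go right; fox > dog → go right; fox < yak → go left; fox < pug → go left; fox < jay → go left; fox > eel → go right. Place as right child of eel.
Insert pig: pig > cod → go right; pig > dog → go right; pig < yak → go left; pig < pug → go left; pig > jay → go right; pig > kit → go right. Place as right child of kit.
Insert cat: cat < cod → go left; cat > boa → go right. Place as right child of boa.

Delete dog (two children — replace with in-order successor).
After deletion, deepest node is pig at depth 6.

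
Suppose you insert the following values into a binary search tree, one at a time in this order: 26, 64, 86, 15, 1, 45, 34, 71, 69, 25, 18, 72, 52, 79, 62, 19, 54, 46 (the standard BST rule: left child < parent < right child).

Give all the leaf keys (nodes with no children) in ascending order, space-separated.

Insert 26: tree is empty, so 26 becomes the root.
Insert 64: 64 > 26 → go right. Place as right child of 26.
Insert 86: 86 > 26 → go right; 86 > 64 → go right. Place as right child of 64.
Insert 15: 15 < 26 → go left. Place as left child of 26.
Insert 1: 1 < 26 → go left; 1 < 15 → go left. Place as left child of 15.
Insert 45: 45 > 26 → go right; 45 < 64 → go left. Place as left child of 64.
Insert 34: 34 > 26 → go right; 34 < 64 → go left; 34 < 45 → go left. Place as left child of 45.
Insert 71: 71 > 26 → go right; 71 > 64 → go right; 71 < 86 → go left. Place as left child of 86.
Insert 69: 69 > 26 → go right; 69 > 64 → go right; 69 < 86 → go left; 69 < 71 → go left. Place as left child of 71.
Insert 25: 25 < 26 → go left; 25 > 15 → go right. Place as right child of 15.
Insert 18: 18 < 26 → go left; 18 > 15 → go right; 18 < 25 → go left. Place as left child of 25.
Insert 72: 72 > 26 → go right; 72 > 64 → go right; 72 < 86 → go left; 72 > 71 → go right. Place as right child of 71.
Insert 52: 52 > 26 → go right; 52 < 64 → go left; 52 > 45 → go right. Place as right child of 45.
Insert 79: 79 > 26 → go right; 79 > 64 → go right; 79 < 86 → go left; 79 > 71 → go right; 79 > 72 → go right. Place as right child of 72.
Insert 62: 62 > 26 → go right; 62 < 64 → go left; 62 > 45 → go right; 62 > 52 → go right. Place as right child of 52.
Insert 19: 19 < 26 → go left; 19 > 15 → go right; 19 < 25 → go left; 19 > 18 → go right. Place as right child of 18.
Insert 54: 54 > 26 → go right; 54 < 64 → go left; 54 > 45 → go right; 54 > 52 → go right; 54 < 62 → go left. Place as left child of 62.
Insert 46: 46 > 26 → go right; 46 < 64 → go left; 46 > 45 → go right; 46 < 52 → go left. Place as left child of 52.

1 19 34 46 54 69 79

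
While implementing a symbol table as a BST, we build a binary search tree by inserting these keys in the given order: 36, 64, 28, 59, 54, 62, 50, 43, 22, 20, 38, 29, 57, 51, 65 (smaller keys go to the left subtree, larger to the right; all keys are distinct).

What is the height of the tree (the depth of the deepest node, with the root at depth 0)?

Insert 36: tree is empty, so 36 becomes the root.
Insert 64: 64 > 36 → go right. Place as right child of 36.
Insert 28: 28 < 36 → go left. Place as left child of 36.
Insert 59: 59 > 36 → go right; 59 < 64 → go left. Place as left child of 64.
Insert 54: 54 > 36 → go right; 54 < 64 → go left; 54 < 59 → go left. Place as left child of 59.
Insert 62: 62 > 36 → go right; 62 < 64 → go left; 62 > 59 → go right. Place as right child of 59.
Insert 50: 50 > 36 → go right; 50 < 64 → go left; 50 < 59 → go left; 50 < 54 → go left. Place as left child of 54.
Insert 43: 43 > 36 → go right; 43 < 64 → go left; 43 < 59 → go left; 43 < 54 → go left; 43 < 50 → go left. Place as left child of 50.
Insert 22: 22 < 36 → go left; 22 < 28 → go left. Place as left child of 28.
Insert 20: 20 < 36 → go left; 20 < 28 → go left; 20 < 22 → go left. Place as left child of 22.
Insert 38: 38 > 36 → go right; 38 < 64 → go left; 38 < 59 → go left; 38 < 54 → go left; 38 < 50 → go left; 38 < 43 → go left. Place as left child of 43.
Insert 29: 29 < 36 → go left; 29 > 28 → go right. Place as right child of 28.
Insert 57: 57 > 36 → go right; 57 < 64 → go left; 57 < 59 → go left; 57 > 54 → go right. Place as right child of 54.
Insert 51: 51 > 36 → go right; 51 < 64 → go left; 51 < 59 → go left; 51 < 54 → go left; 51 > 50 → go right. Place as right child of 50.
Insert 65: 65 > 36 → go right; 65 > 64 → go right. Place as right child of 64.

The deepest node is 38 at depth 6.

6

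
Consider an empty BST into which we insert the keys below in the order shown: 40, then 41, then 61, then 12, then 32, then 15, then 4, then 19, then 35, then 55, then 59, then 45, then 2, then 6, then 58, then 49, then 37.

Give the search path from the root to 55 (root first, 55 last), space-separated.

Resulting structure (node: left, right):
  40: L=12, R=41
  41: L=–, R=61
  61: L=55, R=–
  12: L=4, R=32
  32: L=15, R=35
  15: L=–, R=19
  4: L=2, R=6
  19: L=–, R=–
  35: L=–, R=37
  55: L=45, R=59
  59: L=58, R=–
  45: L=–, R=49
  2: L=–, R=–
  6: L=–, R=–
  58: L=–, R=–
  49: L=–, R=–
  37: L=–, R=–

40 41 61 55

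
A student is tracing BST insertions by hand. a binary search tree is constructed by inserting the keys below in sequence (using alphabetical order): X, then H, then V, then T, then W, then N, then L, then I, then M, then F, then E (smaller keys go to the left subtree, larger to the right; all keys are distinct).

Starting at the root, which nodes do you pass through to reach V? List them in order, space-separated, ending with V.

X: root
H: left child of X (depth 1)
V: right child of H (depth 2)
T: left child of V (depth 3)
W: right child of V (depth 3)
N: left child of T (depth 4)
L: left child of N (depth 5)
I: left child of L (depth 6)
M: right child of L (depth 6)
F: left child of H (depth 2)
E: left child of F (depth 3)

X H V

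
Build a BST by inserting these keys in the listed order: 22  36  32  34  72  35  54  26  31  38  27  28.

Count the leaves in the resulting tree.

3

Resulting structure (node: left, right):
  22: L=–, R=36
  36: L=32, R=72
  32: L=26, R=34
  34: L=–, R=35
  72: L=54, R=–
  35: L=–, R=–
  54: L=38, R=–
  26: L=–, R=31
  31: L=27, R=–
  38: L=–, R=–
  27: L=–, R=28
  28: L=–, R=–

Leaves: 28, 35, 38 — 3 in total.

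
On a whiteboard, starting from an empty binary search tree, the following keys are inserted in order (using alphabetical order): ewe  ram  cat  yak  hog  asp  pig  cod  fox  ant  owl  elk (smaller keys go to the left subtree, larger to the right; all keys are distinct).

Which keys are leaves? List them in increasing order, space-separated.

ant elk fox owl yak

Resulting structure (node: left, right):
  ewe: L=cat, R=ram
  ram: L=hog, R=yak
  cat: L=asp, R=cod
  yak: L=–, R=–
  hog: L=fox, R=pig
  asp: L=ant, R=–
  pig: L=owl, R=–
  cod: L=–, R=elk
  fox: L=–, R=–
  ant: L=–, R=–
  owl: L=–, R=–
  elk: L=–, R=–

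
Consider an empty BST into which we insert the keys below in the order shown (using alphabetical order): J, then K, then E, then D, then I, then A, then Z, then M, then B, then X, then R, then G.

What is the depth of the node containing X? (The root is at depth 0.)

4

J: root
K: right child of J (depth 1)
E: left child of J (depth 1)
D: left child of E (depth 2)
I: right child of E (depth 2)
A: left child of D (depth 3)
Z: right child of K (depth 2)
M: left child of Z (depth 3)
B: right child of A (depth 4)
X: right child of M (depth 4)
R: left child of X (depth 5)
G: left child of I (depth 3)

Path to X: J → K → Z → M → X, which is 4 edges.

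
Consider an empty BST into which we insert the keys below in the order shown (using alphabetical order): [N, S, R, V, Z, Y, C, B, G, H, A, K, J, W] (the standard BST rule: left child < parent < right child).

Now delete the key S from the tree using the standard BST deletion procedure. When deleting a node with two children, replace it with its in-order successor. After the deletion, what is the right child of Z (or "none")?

none

Resulting structure (node: left, right):
  N: L=C, R=S
  S: L=R, R=V
  R: L=–, R=–
  V: L=–, R=Z
  Z: L=Y, R=–
  Y: L=W, R=–
  C: L=B, R=G
  B: L=A, R=–
  G: L=–, R=H
  H: L=–, R=K
  A: L=–, R=–
  K: L=J, R=–
  J: L=–, R=–
  W: L=–, R=–

Delete S (two children — replace with in-order successor).
After deletion, Z's right child: none.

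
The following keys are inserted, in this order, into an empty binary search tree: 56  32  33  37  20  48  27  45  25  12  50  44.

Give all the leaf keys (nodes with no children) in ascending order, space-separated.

56: root
32: left child of 56 (depth 1)
33: right child of 32 (depth 2)
37: right child of 33 (depth 3)
20: left child of 32 (depth 2)
48: right child of 37 (depth 4)
27: right child of 20 (depth 3)
45: left child of 48 (depth 5)
25: left child of 27 (depth 4)
12: left child of 20 (depth 3)
50: right child of 48 (depth 5)
44: left child of 45 (depth 6)

12 25 44 50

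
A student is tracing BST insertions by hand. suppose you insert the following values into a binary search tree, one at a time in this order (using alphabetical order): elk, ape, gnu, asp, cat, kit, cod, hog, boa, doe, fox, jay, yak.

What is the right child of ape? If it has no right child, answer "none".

asp

Insert elk: tree is empty, so elk becomes the root.
Insert ape: ape < elk → go left. Place as left child of elk.
Insert gnu: gnu > elk → go right. Place as right child of elk.
Insert asp: asp < elk → go left; asp > ape → go right. Place as right child of ape.
Insert cat: cat < elk → go left; cat > ape → go right; cat > asp → go right. Place as right child of asp.
Insert kit: kit > elk → go right; kit > gnu → go right. Place as right child of gnu.
Insert cod: cod < elk → go left; cod > ape → go right; cod > asp → go right; cod > cat → go right. Place as right child of cat.
Insert hog: hog > elk → go right; hog > gnu → go right; hog < kit → go left. Place as left child of kit.
Insert boa: boa < elk → go left; boa > ape → go right; boa > asp → go right; boa < cat → go left. Place as left child of cat.
Insert doe: doe < elk → go left; doe > ape → go right; doe > asp → go right; doe > cat → go right; doe > cod → go right. Place as right child of cod.
Insert fox: fox > elk → go right; fox < gnu → go left. Place as left child of gnu.
Insert jay: jay > elk → go right; jay > gnu → go right; jay < kit → go left; jay > hog → go right. Place as right child of hog.
Insert yak: yak > elk → go right; yak > gnu → go right; yak > kit → go right. Place as right child of kit.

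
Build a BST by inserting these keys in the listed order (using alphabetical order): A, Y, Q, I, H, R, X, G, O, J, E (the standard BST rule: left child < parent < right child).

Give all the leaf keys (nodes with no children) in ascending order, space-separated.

Insert A: tree is empty, so A becomes the root.
Insert Y: Y > A → go right. Place as right child of A.
Insert Q: Q > A → go right; Q < Y → go left. Place as left child of Y.
Insert I: I > A → go right; I < Y → go left; I < Q → go left. Place as left child of Q.
Insert H: H > A → go right; H < Y → go left; H < Q → go left; H < I → go left. Place as left child of I.
Insert R: R > A → go right; R < Y → go left; R > Q → go right. Place as right child of Q.
Insert X: X > A → go right; X < Y → go left; X > Q → go right; X > R → go right. Place as right child of R.
Insert G: G > A → go right; G < Y → go left; G < Q → go left; G < I → go left; G < H → go left. Place as left child of H.
Insert O: O > A → go right; O < Y → go left; O < Q → go left; O > I → go right. Place as right child of I.
Insert J: J > A → go right; J < Y → go left; J < Q → go left; J > I → go right; J < O → go left. Place as left child of O.
Insert E: E > A → go right; E < Y → go left; E < Q → go left; E < I → go left; E < H → go left; E < G → go left. Place as left child of G.

E J X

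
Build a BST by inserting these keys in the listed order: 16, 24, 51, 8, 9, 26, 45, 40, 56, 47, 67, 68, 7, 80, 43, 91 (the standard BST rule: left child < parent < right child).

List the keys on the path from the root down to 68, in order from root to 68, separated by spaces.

16 24 51 56 67 68

16: root
24: right child of 16 (depth 1)
51: right child of 24 (depth 2)
8: left child of 16 (depth 1)
9: right child of 8 (depth 2)
26: left child of 51 (depth 3)
45: right child of 26 (depth 4)
40: left child of 45 (depth 5)
56: right child of 51 (depth 3)
47: right child of 45 (depth 5)
67: right child of 56 (depth 4)
68: right child of 67 (depth 5)
7: left child of 8 (depth 2)
80: right child of 68 (depth 6)
43: right child of 40 (depth 6)
91: right child of 80 (depth 7)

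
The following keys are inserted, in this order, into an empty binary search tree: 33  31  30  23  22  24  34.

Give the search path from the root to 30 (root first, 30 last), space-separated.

33 31 30

33: root
31: left child of 33 (depth 1)
30: left child of 31 (depth 2)
23: left child of 30 (depth 3)
22: left child of 23 (depth 4)
24: right child of 23 (depth 4)
34: right child of 33 (depth 1)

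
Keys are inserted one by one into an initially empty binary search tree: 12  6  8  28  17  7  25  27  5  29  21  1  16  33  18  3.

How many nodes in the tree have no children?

6

Insert 12: tree is empty, so 12 becomes the root.
Insert 6: 6 < 12 → go left. Place as left child of 12.
Insert 8: 8 < 12 → go left; 8 > 6 → go right. Place as right child of 6.
Insert 28: 28 > 12 → go right. Place as right child of 12.
Insert 17: 17 > 12 → go right; 17 < 28 → go left. Place as left child of 28.
Insert 7: 7 < 12 → go left; 7 > 6 → go right; 7 < 8 → go left. Place as left child of 8.
Insert 25: 25 > 12 → go right; 25 < 28 → go left; 25 > 17 → go right. Place as right child of 17.
Insert 27: 27 > 12 → go right; 27 < 28 → go left; 27 > 17 → go right; 27 > 25 → go right. Place as right child of 25.
Insert 5: 5 < 12 → go left; 5 < 6 → go left. Place as left child of 6.
Insert 29: 29 > 12 → go right; 29 > 28 → go right. Place as right child of 28.
Insert 21: 21 > 12 → go right; 21 < 28 → go left; 21 > 17 → go right; 21 < 25 → go left. Place as left child of 25.
Insert 1: 1 < 12 → go left; 1 < 6 → go left; 1 < 5 → go left. Place as left child of 5.
Insert 16: 16 > 12 → go right; 16 < 28 → go left; 16 < 17 → go left. Place as left child of 17.
Insert 33: 33 > 12 → go right; 33 > 28 → go right; 33 > 29 → go right. Place as right child of 29.
Insert 18: 18 > 12 → go right; 18 < 28 → go left; 18 > 17 → go right; 18 < 25 → go left; 18 < 21 → go left. Place as left child of 21.
Insert 3: 3 < 12 → go left; 3 < 6 → go left; 3 < 5 → go left; 3 > 1 → go right. Place as right child of 1.

Leaves: 3, 7, 16, 18, 27, 33 — 6 in total.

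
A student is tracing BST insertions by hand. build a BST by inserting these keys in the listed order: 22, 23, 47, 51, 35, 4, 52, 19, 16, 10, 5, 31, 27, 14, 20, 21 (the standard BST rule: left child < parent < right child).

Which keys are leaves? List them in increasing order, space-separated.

5 14 21 27 52

22: root
23: right child of 22 (depth 1)
47: right child of 23 (depth 2)
51: right child of 47 (depth 3)
35: left child of 47 (depth 3)
4: left child of 22 (depth 1)
52: right child of 51 (depth 4)
19: right child of 4 (depth 2)
16: left child of 19 (depth 3)
10: left child of 16 (depth 4)
5: left child of 10 (depth 5)
31: left child of 35 (depth 4)
27: left child of 31 (depth 5)
14: right child of 10 (depth 5)
20: right child of 19 (depth 3)
21: right child of 20 (depth 4)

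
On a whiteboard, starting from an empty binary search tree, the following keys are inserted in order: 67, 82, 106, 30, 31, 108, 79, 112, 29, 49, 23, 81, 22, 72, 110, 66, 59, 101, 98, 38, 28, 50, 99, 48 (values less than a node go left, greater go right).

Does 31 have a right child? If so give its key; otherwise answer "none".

Insert 67: tree is empty, so 67 becomes the root.
Insert 82: 82 > 67 → go right. Place as right child of 67.
Insert 106: 106 > 67 → go right; 106 > 82 → go right. Place as right child of 82.
Insert 30: 30 < 67 → go left. Place as left child of 67.
Insert 31: 31 < 67 → go left; 31 > 30 → go right. Place as right child of 30.
Insert 108: 108 > 67 → go right; 108 > 82 → go right; 108 > 106 → go right. Place as right child of 106.
Insert 79: 79 > 67 → go right; 79 < 82 → go left. Place as left child of 82.
Insert 112: 112 > 67 → go right; 112 > 82 → go right; 112 > 106 → go right; 112 > 108 → go right. Place as right child of 108.
Insert 29: 29 < 67 → go left; 29 < 30 → go left. Place as left child of 30.
Insert 49: 49 < 67 → go left; 49 > 30 → go right; 49 > 31 → go right. Place as right child of 31.
Insert 23: 23 < 67 → go left; 23 < 30 → go left; 23 < 29 → go left. Place as left child of 29.
Insert 81: 81 > 67 → go right; 81 < 82 → go left; 81 > 79 → go right. Place as right child of 79.
Insert 22: 22 < 67 → go left; 22 < 30 → go left; 22 < 29 → go left; 22 < 23 → go left. Place as left child of 23.
Insert 72: 72 > 67 → go right; 72 < 82 → go left; 72 < 79 → go left. Place as left child of 79.
Insert 110: 110 > 67 → go right; 110 > 82 → go right; 110 > 106 → go right; 110 > 108 → go right; 110 < 112 → go left. Place as left child of 112.
Insert 66: 66 < 67 → go left; 66 > 30 → go right; 66 > 31 → go right; 66 > 49 → go right. Place as right child of 49.
Insert 59: 59 < 67 → go left; 59 > 30 → go right; 59 > 31 → go right; 59 > 49 → go right; 59 < 66 → go left. Place as left child of 66.
Insert 101: 101 > 67 → go right; 101 > 82 → go right; 101 < 106 → go left. Place as left child of 106.
Insert 98: 98 > 67 → go right; 98 > 82 → go right; 98 < 106 → go left; 98 < 101 → go left. Place as left child of 101.
Insert 38: 38 < 67 → go left; 38 > 30 → go right; 38 > 31 → go right; 38 < 49 → go left. Place as left child of 49.
Insert 28: 28 < 67 → go left; 28 < 30 → go left; 28 < 29 → go left; 28 > 23 → go right. Place as right child of 23.
Insert 50: 50 < 67 → go left; 50 > 30 → go right; 50 > 31 → go right; 50 > 49 → go right; 50 < 66 → go left; 50 < 59 → go left. Place as left child of 59.
Insert 99: 99 > 67 → go right; 99 > 82 → go right; 99 < 106 → go left; 99 < 101 → go left; 99 > 98 → go right. Place as right child of 98.
Insert 48: 48 < 67 → go left; 48 > 30 → go right; 48 > 31 → go right; 48 < 49 → go left; 48 > 38 → go right. Place as right child of 38.

49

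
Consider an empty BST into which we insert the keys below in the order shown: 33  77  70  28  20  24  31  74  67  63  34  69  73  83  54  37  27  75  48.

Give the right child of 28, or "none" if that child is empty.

31

Insert 33: tree is empty, so 33 becomes the root.
Insert 77: 77 > 33 → go right. Place as right child of 33.
Insert 70: 70 > 33 → go right; 70 < 77 → go left. Place as left child of 77.
Insert 28: 28 < 33 → go left. Place as left child of 33.
Insert 20: 20 < 33 → go left; 20 < 28 → go left. Place as left child of 28.
Insert 24: 24 < 33 → go left; 24 < 28 → go left; 24 > 20 → go right. Place as right child of 20.
Insert 31: 31 < 33 → go left; 31 > 28 → go right. Place as right child of 28.
Insert 74: 74 > 33 → go right; 74 < 77 → go left; 74 > 70 → go right. Place as right child of 70.
Insert 67: 67 > 33 → go right; 67 < 77 → go left; 67 < 70 → go left. Place as left child of 70.
Insert 63: 63 > 33 → go right; 63 < 77 → go left; 63 < 70 → go left; 63 < 67 → go left. Place as left child of 67.
Insert 34: 34 > 33 → go right; 34 < 77 → go left; 34 < 70 → go left; 34 < 67 → go left; 34 < 63 → go left. Place as left child of 63.
Insert 69: 69 > 33 → go right; 69 < 77 → go left; 69 < 70 → go left; 69 > 67 → go right. Place as right child of 67.
Insert 73: 73 > 33 → go right; 73 < 77 → go left; 73 > 70 → go right; 73 < 74 → go left. Place as left child of 74.
Insert 83: 83 > 33 → go right; 83 > 77 → go right. Place as right child of 77.
Insert 54: 54 > 33 → go right; 54 < 77 → go left; 54 < 70 → go left; 54 < 67 → go left; 54 < 63 → go left; 54 > 34 → go right. Place as right child of 34.
Insert 37: 37 > 33 → go right; 37 < 77 → go left; 37 < 70 → go left; 37 < 67 → go left; 37 < 63 → go left; 37 > 34 → go right; 37 < 54 → go left. Place as left child of 54.
Insert 27: 27 < 33 → go left; 27 < 28 → go left; 27 > 20 → go right; 27 > 24 → go right. Place as right child of 24.
Insert 75: 75 > 33 → go right; 75 < 77 → go left; 75 > 70 → go right; 75 > 74 → go right. Place as right child of 74.
Insert 48: 48 > 33 → go right; 48 < 77 → go left; 48 < 70 → go left; 48 < 67 → go left; 48 < 63 → go left; 48 > 34 → go right; 48 < 54 → go left; 48 > 37 → go right. Place as right child of 37.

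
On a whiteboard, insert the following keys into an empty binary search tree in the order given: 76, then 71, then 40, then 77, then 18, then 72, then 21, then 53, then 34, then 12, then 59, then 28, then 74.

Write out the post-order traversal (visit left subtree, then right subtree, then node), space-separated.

Insert 76: tree is empty, so 76 becomes the root.
Insert 71: 71 < 76 → go left. Place as left child of 76.
Insert 40: 40 < 76 → go left; 40 < 71 → go left. Place as left child of 71.
Insert 77: 77 > 76 → go right. Place as right child of 76.
Insert 18: 18 < 76 → go left; 18 < 71 → go left; 18 < 40 → go left. Place as left child of 40.
Insert 72: 72 < 76 → go left; 72 > 71 → go right. Place as right child of 71.
Insert 21: 21 < 76 → go left; 21 < 71 → go left; 21 < 40 → go left; 21 > 18 → go right. Place as right child of 18.
Insert 53: 53 < 76 → go left; 53 < 71 → go left; 53 > 40 → go right. Place as right child of 40.
Insert 34: 34 < 76 → go left; 34 < 71 → go left; 34 < 40 → go left; 34 > 18 → go right; 34 > 21 → go right. Place as right child of 21.
Insert 12: 12 < 76 → go left; 12 < 71 → go left; 12 < 40 → go left; 12 < 18 → go left. Place as left child of 18.
Insert 59: 59 < 76 → go left; 59 < 71 → go left; 59 > 40 → go right; 59 > 53 → go right. Place as right child of 53.
Insert 28: 28 < 76 → go left; 28 < 71 → go left; 28 < 40 → go left; 28 > 18 → go right; 28 > 21 → go right; 28 < 34 → go left. Place as left child of 34.
Insert 74: 74 < 76 → go left; 74 > 71 → go right; 74 > 72 → go right. Place as right child of 72.

12 28 34 21 18 59 53 40 74 72 71 77 76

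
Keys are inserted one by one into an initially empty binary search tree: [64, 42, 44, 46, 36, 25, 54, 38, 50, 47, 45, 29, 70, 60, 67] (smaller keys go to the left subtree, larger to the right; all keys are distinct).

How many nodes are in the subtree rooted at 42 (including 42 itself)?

64: root
42: left child of 64 (depth 1)
44: right child of 42 (depth 2)
46: right child of 44 (depth 3)
36: left child of 42 (depth 2)
25: left child of 36 (depth 3)
54: right child of 46 (depth 4)
38: right child of 36 (depth 3)
50: left child of 54 (depth 5)
47: left child of 50 (depth 6)
45: left child of 46 (depth 4)
29: right child of 25 (depth 4)
70: right child of 64 (depth 1)
60: right child of 54 (depth 5)
67: left child of 70 (depth 2)

Subtree rooted at 42 contains: 42, 36, 25, 29, 38, 44, 46, 45, 54, 50, 47, 60 — 12 nodes.

12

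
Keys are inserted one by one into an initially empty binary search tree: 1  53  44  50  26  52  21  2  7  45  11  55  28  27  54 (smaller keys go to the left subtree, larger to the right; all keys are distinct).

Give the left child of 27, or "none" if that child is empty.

1: root
53: right child of 1 (depth 1)
44: left child of 53 (depth 2)
50: right child of 44 (depth 3)
26: left child of 44 (depth 3)
52: right child of 50 (depth 4)
21: left child of 26 (depth 4)
2: left child of 21 (depth 5)
7: right child of 2 (depth 6)
45: left child of 50 (depth 4)
11: right child of 7 (depth 7)
55: right child of 53 (depth 2)
28: right child of 26 (depth 4)
27: left child of 28 (depth 5)
54: left child of 55 (depth 3)

none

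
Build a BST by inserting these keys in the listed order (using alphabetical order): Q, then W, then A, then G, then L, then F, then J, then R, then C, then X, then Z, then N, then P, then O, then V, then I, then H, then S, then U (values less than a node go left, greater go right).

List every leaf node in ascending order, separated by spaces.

Insert Q: tree is empty, so Q becomes the root.
Insert W: W > Q → go right. Place as right child of Q.
Insert A: A < Q → go left. Place as left child of Q.
Insert G: G < Q → go left; G > A → go right. Place as right child of A.
Insert L: L < Q → go left; L > A → go right; L > G → go right. Place as right child of G.
Insert F: F < Q → go left; F > A → go right; F < G → go left. Place as left child of G.
Insert J: J < Q → go left; J > A → go right; J > G → go right; J < L → go left. Place as left child of L.
Insert R: R > Q → go right; R < W → go left. Place as left child of W.
Insert C: C < Q → go left; C > A → go right; C < G → go left; C < F → go left. Place as left child of F.
Insert X: X > Q → go right; X > W → go right. Place as right child of W.
Insert Z: Z > Q → go right; Z > W → go right; Z > X → go right. Place as right child of X.
Insert N: N < Q → go left; N > A → go right; N > G → go right; N > L → go right. Place as right child of L.
Insert P: P < Q → go left; P > A → go right; P > G → go right; P > L → go right; P > N → go right. Place as right child of N.
Insert O: O < Q → go left; O > A → go right; O > G → go right; O > L → go right; O > N → go right; O < P → go left. Place as left child of P.
Insert V: V > Q → go right; V < W → go left; V > R → go right. Place as right child of R.
Insert I: I < Q → go left; I > A → go right; I > G → go right; I < L → go left; I < J → go left. Place as left child of J.
Insert H: H < Q → go left; H > A → go right; H > G → go right; H < L → go left; H < J → go left; H < I → go left. Place as left child of I.
Insert S: S > Q → go right; S < W → go left; S > R → go right; S < V → go left. Place as left child of V.
Insert U: U > Q → go right; U < W → go left; U > R → go right; U < V → go left; U > S → go right. Place as right child of S.

C H O U Z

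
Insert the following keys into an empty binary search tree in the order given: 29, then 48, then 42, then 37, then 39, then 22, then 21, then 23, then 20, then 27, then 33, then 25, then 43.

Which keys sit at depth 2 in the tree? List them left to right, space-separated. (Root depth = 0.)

21 23 42

Resulting structure (node: left, right):
  29: L=22, R=48
  48: L=42, R=–
  42: L=37, R=43
  37: L=33, R=39
  39: L=–, R=–
  22: L=21, R=23
  21: L=20, R=–
  23: L=–, R=27
  20: L=–, R=–
  27: L=25, R=–
  33: L=–, R=–
  25: L=–, R=–
  43: L=–, R=–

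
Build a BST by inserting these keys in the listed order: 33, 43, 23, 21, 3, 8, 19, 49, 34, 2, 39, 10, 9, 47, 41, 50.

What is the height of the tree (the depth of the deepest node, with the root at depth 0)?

7

Resulting structure (node: left, right):
  33: L=23, R=43
  43: L=34, R=49
  23: L=21, R=–
  21: L=3, R=–
  3: L=2, R=8
  8: L=–, R=19
  19: L=10, R=–
  49: L=47, R=50
  34: L=–, R=39
  2: L=–, R=–
  39: L=–, R=41
  10: L=9, R=–
  9: L=–, R=–
  47: L=–, R=–
  41: L=–, R=–
  50: L=–, R=–

The deepest node is 9 at depth 7.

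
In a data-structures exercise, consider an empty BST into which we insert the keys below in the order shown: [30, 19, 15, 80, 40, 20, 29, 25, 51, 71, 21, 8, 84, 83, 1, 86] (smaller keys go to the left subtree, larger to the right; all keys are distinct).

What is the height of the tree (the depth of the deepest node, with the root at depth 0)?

5

Insert 30: tree is empty, so 30 becomes the root.
Insert 19: 19 < 30 → go left. Place as left child of 30.
Insert 15: 15 < 30 → go left; 15 < 19 → go left. Place as left child of 19.
Insert 80: 80 > 30 → go right. Place as right child of 30.
Insert 40: 40 > 30 → go right; 40 < 80 → go left. Place as left child of 80.
Insert 20: 20 < 30 → go left; 20 > 19 → go right. Place as right child of 19.
Insert 29: 29 < 30 → go left; 29 > 19 → go right; 29 > 20 → go right. Place as right child of 20.
Insert 25: 25 < 30 → go left; 25 > 19 → go right; 25 > 20 → go right; 25 < 29 → go left. Place as left child of 29.
Insert 51: 51 > 30 → go right; 51 < 80 → go left; 51 > 40 → go right. Place as right child of 40.
Insert 71: 71 > 30 → go right; 71 < 80 → go left; 71 > 40 → go right; 71 > 51 → go right. Place as right child of 51.
Insert 21: 21 < 30 → go left; 21 > 19 → go right; 21 > 20 → go right; 21 < 29 → go left; 21 < 25 → go left. Place as left child of 25.
Insert 8: 8 < 30 → go left; 8 < 19 → go left; 8 < 15 → go left. Place as left child of 15.
Insert 84: 84 > 30 → go right; 84 > 80 → go right. Place as right child of 80.
Insert 83: 83 > 30 → go right; 83 > 80 → go right; 83 < 84 → go left. Place as left child of 84.
Insert 1: 1 < 30 → go left; 1 < 19 → go left; 1 < 15 → go left; 1 < 8 → go left. Place as left child of 8.
Insert 86: 86 > 30 → go right; 86 > 80 → go right; 86 > 84 → go right. Place as right child of 84.

The deepest node is 21 at depth 5.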